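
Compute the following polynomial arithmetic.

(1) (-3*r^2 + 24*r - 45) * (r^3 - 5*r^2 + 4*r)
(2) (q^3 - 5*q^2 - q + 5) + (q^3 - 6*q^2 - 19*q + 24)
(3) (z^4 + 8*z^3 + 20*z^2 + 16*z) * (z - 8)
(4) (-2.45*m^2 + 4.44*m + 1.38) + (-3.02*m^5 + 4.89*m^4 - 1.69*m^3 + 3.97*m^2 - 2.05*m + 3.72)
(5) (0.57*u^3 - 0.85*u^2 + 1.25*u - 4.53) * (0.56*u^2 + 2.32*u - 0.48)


(1) = -3*r^5 + 39*r^4 - 177*r^3 + 321*r^2 - 180*r
(2) = 2*q^3 - 11*q^2 - 20*q + 29
(3) = z^5 - 44*z^3 - 144*z^2 - 128*z
(4) = -3.02*m^5 + 4.89*m^4 - 1.69*m^3 + 1.52*m^2 + 2.39*m + 5.1
(5) = 0.3192*u^5 + 0.8464*u^4 - 1.5456*u^3 + 0.7712*u^2 - 11.1096*u + 2.1744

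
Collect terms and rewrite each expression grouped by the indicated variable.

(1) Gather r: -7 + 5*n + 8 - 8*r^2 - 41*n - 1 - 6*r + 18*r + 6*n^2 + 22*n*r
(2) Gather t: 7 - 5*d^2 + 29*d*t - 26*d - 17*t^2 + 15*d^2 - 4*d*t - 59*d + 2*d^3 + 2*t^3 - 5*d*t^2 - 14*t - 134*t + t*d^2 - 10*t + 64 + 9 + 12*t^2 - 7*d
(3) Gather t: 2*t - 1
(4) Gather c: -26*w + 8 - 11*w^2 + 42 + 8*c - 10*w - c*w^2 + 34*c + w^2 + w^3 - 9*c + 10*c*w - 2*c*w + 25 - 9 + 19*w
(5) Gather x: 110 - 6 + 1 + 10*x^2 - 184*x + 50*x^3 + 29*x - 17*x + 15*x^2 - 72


(1) = 6*n^2 - 36*n - 8*r^2 + r*(22*n + 12)
(2) = 2*d^3 + 10*d^2 - 92*d + 2*t^3 + t^2*(-5*d - 5) + t*(d^2 + 25*d - 158) + 80
(3) = 2*t - 1
(4) = c*(-w^2 + 8*w + 33) + w^3 - 10*w^2 - 17*w + 66
(5) = 50*x^3 + 25*x^2 - 172*x + 33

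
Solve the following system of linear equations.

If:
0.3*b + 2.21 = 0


Then:
b = -7.37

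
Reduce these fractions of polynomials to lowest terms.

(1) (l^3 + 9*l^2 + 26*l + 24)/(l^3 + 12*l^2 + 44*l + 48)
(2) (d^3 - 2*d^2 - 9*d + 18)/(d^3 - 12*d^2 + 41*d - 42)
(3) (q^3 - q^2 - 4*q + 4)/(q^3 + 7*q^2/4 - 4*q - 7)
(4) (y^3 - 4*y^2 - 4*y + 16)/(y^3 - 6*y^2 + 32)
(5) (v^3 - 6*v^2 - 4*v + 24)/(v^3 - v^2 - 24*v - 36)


(1) = (l + 3)/(l + 6)
(2) = (d + 3)/(d - 7)
(3) = (4*q - 4)/(4*q + 7)
(4) = (y - 2)/(y - 4)
(5) = (v - 2)/(v + 3)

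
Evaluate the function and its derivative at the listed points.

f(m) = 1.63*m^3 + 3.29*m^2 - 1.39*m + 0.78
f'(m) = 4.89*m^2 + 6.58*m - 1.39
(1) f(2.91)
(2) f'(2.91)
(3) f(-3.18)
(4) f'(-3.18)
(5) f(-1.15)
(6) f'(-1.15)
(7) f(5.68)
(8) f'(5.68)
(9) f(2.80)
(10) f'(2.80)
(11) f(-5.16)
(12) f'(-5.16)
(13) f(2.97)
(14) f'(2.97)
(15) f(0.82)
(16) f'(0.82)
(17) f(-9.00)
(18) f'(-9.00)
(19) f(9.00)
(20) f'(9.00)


(1) = 64.76
(2) = 59.17
(3) = -13.95
(4) = 27.14
(5) = 4.25
(6) = -2.49
(7) = 397.73
(8) = 193.75
(9) = 58.46
(10) = 55.37
(11) = -128.39
(12) = 94.86
(13) = 68.38
(14) = 61.29
(15) = 2.75
(16) = 7.29
(17) = -908.49
(18) = 335.48
(19) = 1443.03
(20) = 453.92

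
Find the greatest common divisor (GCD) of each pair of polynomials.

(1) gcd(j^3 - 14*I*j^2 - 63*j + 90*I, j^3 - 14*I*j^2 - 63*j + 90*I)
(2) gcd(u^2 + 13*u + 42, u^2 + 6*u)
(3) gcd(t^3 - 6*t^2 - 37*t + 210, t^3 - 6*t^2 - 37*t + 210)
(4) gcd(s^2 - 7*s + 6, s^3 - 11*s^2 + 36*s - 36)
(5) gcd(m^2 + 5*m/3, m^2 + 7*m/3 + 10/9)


(1) = j^3 - 14*I*j^2 - 63*j + 90*I
(2) = u + 6
(3) = gcd((t - 7)*(t - 5)*(t + 6), (t - 7)*(t - 5)*(t + 6)) = t^3 - 6*t^2 - 37*t + 210
(4) = gcd((s - 6)*(s - 1), (s - 6)*(s - 3)*(s - 2)) = s - 6
(5) = gcd(m*(m + 5/3), (m + 2/3)*(m + 5/3)) = m + 5/3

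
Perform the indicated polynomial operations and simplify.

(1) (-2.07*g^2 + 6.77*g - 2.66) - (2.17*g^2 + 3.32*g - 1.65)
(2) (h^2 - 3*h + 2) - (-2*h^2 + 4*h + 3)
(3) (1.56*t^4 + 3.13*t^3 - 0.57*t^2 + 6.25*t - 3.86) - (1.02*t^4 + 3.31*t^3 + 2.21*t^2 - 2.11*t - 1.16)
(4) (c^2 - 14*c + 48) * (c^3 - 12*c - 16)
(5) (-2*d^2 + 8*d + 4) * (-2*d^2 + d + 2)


(1) = -4.24*g^2 + 3.45*g - 1.01
(2) = 3*h^2 - 7*h - 1
(3) = 0.54*t^4 - 0.18*t^3 - 2.78*t^2 + 8.36*t - 2.7
(4) = c^5 - 14*c^4 + 36*c^3 + 152*c^2 - 352*c - 768
(5) = 4*d^4 - 18*d^3 - 4*d^2 + 20*d + 8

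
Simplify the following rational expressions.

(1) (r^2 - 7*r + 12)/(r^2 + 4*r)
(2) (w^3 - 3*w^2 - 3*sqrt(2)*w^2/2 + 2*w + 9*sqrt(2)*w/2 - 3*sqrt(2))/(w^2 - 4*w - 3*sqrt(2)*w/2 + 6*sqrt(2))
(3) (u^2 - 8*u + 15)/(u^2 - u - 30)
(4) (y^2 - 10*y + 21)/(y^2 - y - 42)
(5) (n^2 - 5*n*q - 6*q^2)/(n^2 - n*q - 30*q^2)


(1) = (r^2 - 7*r + 12)/(r^2 + 4*r)
(2) = (4*w^2 - 12*w + 8)/(4*w - 16)
(3) = (u^2 - 8*u + 15)/(u^2 - u - 30)
(4) = (y - 3)/(y + 6)
(5) = (n + q)/(n + 5*q)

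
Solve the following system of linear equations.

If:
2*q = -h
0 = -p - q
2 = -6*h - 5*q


Then:
h = -4/7
p = -2/7
q = 2/7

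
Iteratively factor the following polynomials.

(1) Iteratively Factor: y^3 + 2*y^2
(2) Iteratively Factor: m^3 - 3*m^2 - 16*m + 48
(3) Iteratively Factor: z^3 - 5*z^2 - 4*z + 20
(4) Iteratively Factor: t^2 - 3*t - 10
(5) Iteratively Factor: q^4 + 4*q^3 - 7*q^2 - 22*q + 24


(1) = (y)*(y^2 + 2*y) = y^2*(y + 2)
(2) = (m + 4)*(m^2 - 7*m + 12) = (m - 3)*(m + 4)*(m - 4)
(3) = (z - 5)*(z^2 - 4) = (z - 5)*(z + 2)*(z - 2)
(4) = (t + 2)*(t - 5)
(5) = (q - 1)*(q^3 + 5*q^2 - 2*q - 24) = (q - 1)*(q + 3)*(q^2 + 2*q - 8) = (q - 2)*(q - 1)*(q + 3)*(q + 4)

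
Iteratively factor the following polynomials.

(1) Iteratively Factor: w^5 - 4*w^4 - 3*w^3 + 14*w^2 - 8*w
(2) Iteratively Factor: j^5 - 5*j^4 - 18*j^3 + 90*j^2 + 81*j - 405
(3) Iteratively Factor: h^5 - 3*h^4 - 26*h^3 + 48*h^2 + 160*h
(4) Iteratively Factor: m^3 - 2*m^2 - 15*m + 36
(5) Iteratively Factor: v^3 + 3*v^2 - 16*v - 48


(1) = (w - 4)*(w^4 - 3*w^2 + 2*w) = (w - 4)*(w - 1)*(w^3 + w^2 - 2*w) = (w - 4)*(w - 1)*(w + 2)*(w^2 - w) = w*(w - 4)*(w - 1)*(w + 2)*(w - 1)
(2) = (j + 3)*(j^4 - 8*j^3 + 6*j^2 + 72*j - 135) = (j - 3)*(j + 3)*(j^3 - 5*j^2 - 9*j + 45) = (j - 3)*(j + 3)^2*(j^2 - 8*j + 15) = (j - 3)^2*(j + 3)^2*(j - 5)
(3) = (h)*(h^4 - 3*h^3 - 26*h^2 + 48*h + 160) = h*(h + 2)*(h^3 - 5*h^2 - 16*h + 80) = h*(h - 5)*(h + 2)*(h^2 - 16) = h*(h - 5)*(h + 2)*(h + 4)*(h - 4)
(4) = (m - 3)*(m^2 + m - 12) = (m - 3)^2*(m + 4)
(5) = (v - 4)*(v^2 + 7*v + 12) = (v - 4)*(v + 3)*(v + 4)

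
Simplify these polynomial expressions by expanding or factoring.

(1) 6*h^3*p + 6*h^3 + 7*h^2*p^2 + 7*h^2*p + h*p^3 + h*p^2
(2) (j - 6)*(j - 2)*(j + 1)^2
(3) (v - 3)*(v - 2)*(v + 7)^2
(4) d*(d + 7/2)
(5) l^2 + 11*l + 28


(1) = (h + p)*(6*h + p)*(h*p + h)
(2) = j^4 - 6*j^3 - 3*j^2 + 16*j + 12
(3) = v^4 + 9*v^3 - 15*v^2 - 161*v + 294
(4) = d^2 + 7*d/2
(5) = (l + 4)*(l + 7)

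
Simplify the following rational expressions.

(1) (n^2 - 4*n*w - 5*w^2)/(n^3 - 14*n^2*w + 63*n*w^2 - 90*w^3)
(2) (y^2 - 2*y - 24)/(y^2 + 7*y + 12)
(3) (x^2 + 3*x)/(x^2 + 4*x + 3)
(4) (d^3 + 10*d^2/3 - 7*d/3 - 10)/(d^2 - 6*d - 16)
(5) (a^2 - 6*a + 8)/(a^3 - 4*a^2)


(1) = (n + w)/(n^2 - 9*n*w + 18*w^2)
(2) = (y - 6)/(y + 3)
(3) = x/(x + 1)
(4) = (3*d^2 + 4*d - 15)/(3*d - 24)
(5) = (a - 2)/a^2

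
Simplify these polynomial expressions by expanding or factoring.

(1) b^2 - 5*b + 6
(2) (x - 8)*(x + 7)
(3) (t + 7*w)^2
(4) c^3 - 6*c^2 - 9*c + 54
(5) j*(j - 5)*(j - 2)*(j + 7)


(1) = (b - 3)*(b - 2)
(2) = x^2 - x - 56
(3) = t^2 + 14*t*w + 49*w^2
(4) = (c - 6)*(c - 3)*(c + 3)
(5) = j^4 - 39*j^2 + 70*j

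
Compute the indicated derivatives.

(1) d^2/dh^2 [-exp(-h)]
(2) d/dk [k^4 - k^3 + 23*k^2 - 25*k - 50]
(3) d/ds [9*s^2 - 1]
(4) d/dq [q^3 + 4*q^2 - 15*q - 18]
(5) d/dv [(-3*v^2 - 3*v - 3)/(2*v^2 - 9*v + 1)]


(1) = -exp(-h)
(2) = 4*k^3 - 3*k^2 + 46*k - 25
(3) = 18*s
(4) = 3*q^2 + 8*q - 15
(5) = 3*(11*v^2 + 2*v - 10)/(4*v^4 - 36*v^3 + 85*v^2 - 18*v + 1)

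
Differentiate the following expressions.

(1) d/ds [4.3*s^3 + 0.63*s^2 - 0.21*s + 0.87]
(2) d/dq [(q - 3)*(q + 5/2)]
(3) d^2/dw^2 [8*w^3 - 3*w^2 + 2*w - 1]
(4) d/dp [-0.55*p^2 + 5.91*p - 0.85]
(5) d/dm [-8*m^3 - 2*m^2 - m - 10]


(1) = 12.9*s^2 + 1.26*s - 0.21
(2) = 2*q - 1/2
(3) = 48*w - 6
(4) = 5.91 - 1.1*p
(5) = -24*m^2 - 4*m - 1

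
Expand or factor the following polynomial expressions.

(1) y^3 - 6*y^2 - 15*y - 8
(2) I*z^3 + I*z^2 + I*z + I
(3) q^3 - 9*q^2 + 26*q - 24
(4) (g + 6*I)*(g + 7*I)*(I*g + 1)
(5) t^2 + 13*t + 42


(1) = (y - 8)*(y + 1)^2
(2) = (z + 1)*(z + I)*(I*z + 1)
(3) = (q - 4)*(q - 3)*(q - 2)
(4) = I*g^3 - 12*g^2 - 29*I*g - 42
(5) = (t + 6)*(t + 7)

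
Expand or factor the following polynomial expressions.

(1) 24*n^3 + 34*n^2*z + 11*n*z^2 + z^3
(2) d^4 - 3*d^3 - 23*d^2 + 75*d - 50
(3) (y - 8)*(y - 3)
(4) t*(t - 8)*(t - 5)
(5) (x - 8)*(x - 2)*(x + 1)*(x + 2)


(1) = (n + z)*(4*n + z)*(6*n + z)
(2) = (d - 5)*(d - 2)*(d - 1)*(d + 5)
(3) = y^2 - 11*y + 24
(4) = t^3 - 13*t^2 + 40*t
(5) = x^4 - 7*x^3 - 12*x^2 + 28*x + 32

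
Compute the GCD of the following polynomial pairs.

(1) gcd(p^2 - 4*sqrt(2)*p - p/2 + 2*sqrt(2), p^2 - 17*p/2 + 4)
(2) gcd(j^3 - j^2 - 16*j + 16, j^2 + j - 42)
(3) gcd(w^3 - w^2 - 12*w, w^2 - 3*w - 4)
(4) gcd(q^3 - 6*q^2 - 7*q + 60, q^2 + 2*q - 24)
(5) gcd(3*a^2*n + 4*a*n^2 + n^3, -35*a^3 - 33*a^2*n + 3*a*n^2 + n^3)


(1) = gcd((p - 1/2)*(p - 4*sqrt(2)), (p - 8)*(p - 1/2)) = p - 1/2
(2) = 1
(3) = gcd(w*(w - 4)*(w + 3), (w - 4)*(w + 1)) = w - 4
(4) = q - 4
(5) = a + n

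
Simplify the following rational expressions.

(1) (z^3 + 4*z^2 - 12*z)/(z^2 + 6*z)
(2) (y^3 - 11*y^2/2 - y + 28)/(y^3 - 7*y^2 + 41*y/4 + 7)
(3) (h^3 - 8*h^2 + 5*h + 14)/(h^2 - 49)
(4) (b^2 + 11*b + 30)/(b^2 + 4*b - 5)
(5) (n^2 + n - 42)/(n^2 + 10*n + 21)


(1) = z - 2
(2) = (2*y + 4)/(2*y + 1)
(3) = (h^2 - h - 2)/(h + 7)
(4) = (b + 6)/(b - 1)
(5) = (n - 6)/(n + 3)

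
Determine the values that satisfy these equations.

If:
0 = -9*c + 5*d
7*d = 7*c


Then:
c = 0
d = 0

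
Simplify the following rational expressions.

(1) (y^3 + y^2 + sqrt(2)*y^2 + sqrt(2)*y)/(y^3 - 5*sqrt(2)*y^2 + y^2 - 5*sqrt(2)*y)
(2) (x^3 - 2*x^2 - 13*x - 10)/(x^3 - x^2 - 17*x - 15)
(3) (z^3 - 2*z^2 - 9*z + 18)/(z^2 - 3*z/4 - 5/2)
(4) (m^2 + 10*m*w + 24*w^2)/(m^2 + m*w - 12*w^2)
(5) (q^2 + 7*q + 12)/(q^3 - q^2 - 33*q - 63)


(1) = (y + sqrt(2))/(y - 5*sqrt(2))
(2) = (x + 2)/(x + 3)
(3) = (4*z^2 - 36)/(4*z + 5)
(4) = (-m - 6*w)/(-m + 3*w)
(5) = (q + 4)/(q^2 - 4*q - 21)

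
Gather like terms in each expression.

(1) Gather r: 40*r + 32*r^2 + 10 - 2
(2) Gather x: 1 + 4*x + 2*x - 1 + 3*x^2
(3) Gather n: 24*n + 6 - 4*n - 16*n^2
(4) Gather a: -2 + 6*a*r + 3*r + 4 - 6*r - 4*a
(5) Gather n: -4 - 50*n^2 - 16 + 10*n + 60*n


(1) = 32*r^2 + 40*r + 8
(2) = 3*x^2 + 6*x
(3) = -16*n^2 + 20*n + 6
(4) = a*(6*r - 4) - 3*r + 2
(5) = -50*n^2 + 70*n - 20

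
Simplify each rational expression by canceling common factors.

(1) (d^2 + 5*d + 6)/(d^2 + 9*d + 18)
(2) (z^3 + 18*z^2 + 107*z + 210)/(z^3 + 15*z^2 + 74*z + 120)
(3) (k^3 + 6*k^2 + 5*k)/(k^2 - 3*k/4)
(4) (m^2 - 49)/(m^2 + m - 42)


(1) = (d + 2)/(d + 6)
(2) = (z + 7)/(z + 4)
(3) = (4*k^2 + 24*k + 20)/(4*k - 3)
(4) = (m - 7)/(m - 6)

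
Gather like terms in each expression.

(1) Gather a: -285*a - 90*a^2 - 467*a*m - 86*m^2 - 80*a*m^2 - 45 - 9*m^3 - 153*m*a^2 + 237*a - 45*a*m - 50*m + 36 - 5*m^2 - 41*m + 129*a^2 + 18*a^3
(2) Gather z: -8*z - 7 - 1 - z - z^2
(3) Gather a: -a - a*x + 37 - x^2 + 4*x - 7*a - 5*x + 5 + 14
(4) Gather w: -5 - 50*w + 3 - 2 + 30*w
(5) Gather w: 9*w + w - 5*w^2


(1) = 18*a^3 + a^2*(39 - 153*m) + a*(-80*m^2 - 512*m - 48) - 9*m^3 - 91*m^2 - 91*m - 9
(2) = -z^2 - 9*z - 8
(3) = a*(-x - 8) - x^2 - x + 56
(4) = -20*w - 4
(5) = -5*w^2 + 10*w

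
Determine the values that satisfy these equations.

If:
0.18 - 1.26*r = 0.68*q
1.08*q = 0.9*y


Then:
q = 0.833333333333333*y
r = 0.142857142857143 - 0.44973544973545*y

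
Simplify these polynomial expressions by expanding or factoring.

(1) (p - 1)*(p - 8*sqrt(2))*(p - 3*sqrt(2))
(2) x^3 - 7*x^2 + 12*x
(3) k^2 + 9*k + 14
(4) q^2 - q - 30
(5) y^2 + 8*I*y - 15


(1) = p^3 - 11*sqrt(2)*p^2 - p^2 + 11*sqrt(2)*p + 48*p - 48
(2) = x*(x - 4)*(x - 3)
(3) = (k + 2)*(k + 7)
(4) = (q - 6)*(q + 5)
(5) = (y + 3*I)*(y + 5*I)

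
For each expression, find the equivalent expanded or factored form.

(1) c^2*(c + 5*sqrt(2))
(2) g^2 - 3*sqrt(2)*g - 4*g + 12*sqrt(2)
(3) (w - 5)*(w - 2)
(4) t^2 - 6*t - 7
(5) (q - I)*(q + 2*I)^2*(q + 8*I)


(1) = c^3 + 5*sqrt(2)*c^2
(2) = (g - 4)*(g - 3*sqrt(2))
(3) = w^2 - 7*w + 10
(4) = (t - 7)*(t + 1)
(5) = q^4 + 11*I*q^3 - 24*q^2 + 4*I*q - 32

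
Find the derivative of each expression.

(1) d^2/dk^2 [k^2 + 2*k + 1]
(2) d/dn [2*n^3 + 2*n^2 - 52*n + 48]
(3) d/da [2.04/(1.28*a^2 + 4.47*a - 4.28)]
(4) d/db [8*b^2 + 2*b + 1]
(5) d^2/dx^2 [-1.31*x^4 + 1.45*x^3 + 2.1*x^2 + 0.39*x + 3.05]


(1) = 2
(2) = 6*n^2 + 4*n - 52
(3) = (-5.2224*a - 9.1188)/(1.28*a^2 + 4.47*a - 4.28)^2
(4) = 16*b + 2
(5) = -15.72*x^2 + 8.7*x + 4.2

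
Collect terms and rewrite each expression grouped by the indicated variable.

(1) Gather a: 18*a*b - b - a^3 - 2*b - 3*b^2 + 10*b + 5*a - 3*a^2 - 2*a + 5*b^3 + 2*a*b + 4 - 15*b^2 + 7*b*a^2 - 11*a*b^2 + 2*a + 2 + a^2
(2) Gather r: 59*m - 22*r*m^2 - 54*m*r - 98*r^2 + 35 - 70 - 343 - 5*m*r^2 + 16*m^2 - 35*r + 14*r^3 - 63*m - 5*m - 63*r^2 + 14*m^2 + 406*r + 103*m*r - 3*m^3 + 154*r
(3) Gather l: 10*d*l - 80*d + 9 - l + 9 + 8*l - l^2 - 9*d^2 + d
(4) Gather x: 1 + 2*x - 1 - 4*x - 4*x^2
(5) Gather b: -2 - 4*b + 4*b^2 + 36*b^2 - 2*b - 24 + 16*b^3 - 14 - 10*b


(1) = -a^3 + a^2*(7*b - 2) + a*(-11*b^2 + 20*b + 5) + 5*b^3 - 18*b^2 + 7*b + 6
(2) = -3*m^3 + 30*m^2 - 9*m + 14*r^3 + r^2*(-5*m - 161) + r*(-22*m^2 + 49*m + 525) - 378
(3) = -9*d^2 - 79*d - l^2 + l*(10*d + 7) + 18
(4) = -4*x^2 - 2*x
(5) = 16*b^3 + 40*b^2 - 16*b - 40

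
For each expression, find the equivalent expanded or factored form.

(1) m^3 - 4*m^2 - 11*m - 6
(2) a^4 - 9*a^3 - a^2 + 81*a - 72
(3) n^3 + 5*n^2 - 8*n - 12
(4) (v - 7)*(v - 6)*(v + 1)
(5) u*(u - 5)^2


(1) = (m - 6)*(m + 1)^2
(2) = (a - 8)*(a - 3)*(a - 1)*(a + 3)
(3) = (n - 2)*(n + 1)*(n + 6)
(4) = v^3 - 12*v^2 + 29*v + 42
(5) = u^3 - 10*u^2 + 25*u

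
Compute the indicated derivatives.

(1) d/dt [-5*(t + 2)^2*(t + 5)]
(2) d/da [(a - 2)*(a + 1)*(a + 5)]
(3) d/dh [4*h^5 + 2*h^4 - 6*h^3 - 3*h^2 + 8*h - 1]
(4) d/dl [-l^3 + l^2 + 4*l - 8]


(1) = 15*(-t - 4)*(t + 2)
(2) = 3*a^2 + 8*a - 7
(3) = 20*h^4 + 8*h^3 - 18*h^2 - 6*h + 8
(4) = -3*l^2 + 2*l + 4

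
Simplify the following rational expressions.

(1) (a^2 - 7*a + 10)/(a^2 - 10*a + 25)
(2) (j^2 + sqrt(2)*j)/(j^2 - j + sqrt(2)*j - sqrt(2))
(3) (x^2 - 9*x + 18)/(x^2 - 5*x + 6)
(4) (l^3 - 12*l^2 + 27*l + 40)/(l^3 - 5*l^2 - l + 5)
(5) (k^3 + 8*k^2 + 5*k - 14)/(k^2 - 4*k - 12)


(1) = (a - 2)/(a - 5)
(2) = j/(j - 1)
(3) = (x - 6)/(x - 2)
(4) = (l - 8)/(l - 1)
(5) = (k^2 + 6*k - 7)/(k - 6)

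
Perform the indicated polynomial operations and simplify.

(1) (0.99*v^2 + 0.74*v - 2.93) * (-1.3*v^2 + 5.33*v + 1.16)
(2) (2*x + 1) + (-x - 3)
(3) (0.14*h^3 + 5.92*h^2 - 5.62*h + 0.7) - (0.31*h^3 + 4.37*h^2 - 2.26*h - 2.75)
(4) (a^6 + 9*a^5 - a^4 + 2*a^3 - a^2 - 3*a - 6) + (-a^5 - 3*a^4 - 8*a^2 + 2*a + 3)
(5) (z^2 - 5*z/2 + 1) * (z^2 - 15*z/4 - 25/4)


(1) = -1.287*v^4 + 4.3147*v^3 + 8.9016*v^2 - 14.7585*v - 3.3988
(2) = x - 2
(3) = -0.17*h^3 + 1.55*h^2 - 3.36*h + 3.45
(4) = a^6 + 8*a^5 - 4*a^4 + 2*a^3 - 9*a^2 - a - 3
(5) = z^4 - 25*z^3/4 + 33*z^2/8 + 95*z/8 - 25/4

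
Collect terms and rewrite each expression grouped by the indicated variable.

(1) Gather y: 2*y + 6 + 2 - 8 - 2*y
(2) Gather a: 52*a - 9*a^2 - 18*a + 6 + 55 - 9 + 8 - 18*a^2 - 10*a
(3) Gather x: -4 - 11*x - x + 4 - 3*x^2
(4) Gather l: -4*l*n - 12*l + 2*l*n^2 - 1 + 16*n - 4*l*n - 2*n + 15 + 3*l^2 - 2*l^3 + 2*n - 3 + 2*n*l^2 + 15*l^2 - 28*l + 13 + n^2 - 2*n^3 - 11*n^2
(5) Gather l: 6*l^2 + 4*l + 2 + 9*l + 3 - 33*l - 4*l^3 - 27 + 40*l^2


(1) = 0
(2) = -27*a^2 + 24*a + 60
(3) = -3*x^2 - 12*x
(4) = -2*l^3 + l^2*(2*n + 18) + l*(2*n^2 - 8*n - 40) - 2*n^3 - 10*n^2 + 16*n + 24
(5) = -4*l^3 + 46*l^2 - 20*l - 22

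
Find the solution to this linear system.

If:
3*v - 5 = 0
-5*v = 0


Then:
No Solution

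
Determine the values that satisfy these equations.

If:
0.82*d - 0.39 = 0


Then:
d = 0.48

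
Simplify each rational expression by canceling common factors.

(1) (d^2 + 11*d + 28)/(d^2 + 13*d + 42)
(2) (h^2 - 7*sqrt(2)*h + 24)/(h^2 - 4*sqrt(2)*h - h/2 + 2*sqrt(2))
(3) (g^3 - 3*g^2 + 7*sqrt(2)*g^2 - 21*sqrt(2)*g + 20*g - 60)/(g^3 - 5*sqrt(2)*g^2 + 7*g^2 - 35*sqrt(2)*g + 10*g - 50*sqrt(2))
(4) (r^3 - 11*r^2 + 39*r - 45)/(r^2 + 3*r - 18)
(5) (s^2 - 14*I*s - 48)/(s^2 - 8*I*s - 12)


(1) = (d + 4)/(d + 6)
(2) = (2*h - 6*sqrt(2))/(2*h - 1)
(3) = (g^3 + g^2*(-3 + 7*sqrt(2)) + g*(20 - 21*sqrt(2)) - 60)/(g^3 + g^2*(7 - 5*sqrt(2)) + g*(10 - 35*sqrt(2)) - 50*sqrt(2))
(4) = (r^2 - 8*r + 15)/(r + 6)
(5) = (s - 8*I)/(s - 2*I)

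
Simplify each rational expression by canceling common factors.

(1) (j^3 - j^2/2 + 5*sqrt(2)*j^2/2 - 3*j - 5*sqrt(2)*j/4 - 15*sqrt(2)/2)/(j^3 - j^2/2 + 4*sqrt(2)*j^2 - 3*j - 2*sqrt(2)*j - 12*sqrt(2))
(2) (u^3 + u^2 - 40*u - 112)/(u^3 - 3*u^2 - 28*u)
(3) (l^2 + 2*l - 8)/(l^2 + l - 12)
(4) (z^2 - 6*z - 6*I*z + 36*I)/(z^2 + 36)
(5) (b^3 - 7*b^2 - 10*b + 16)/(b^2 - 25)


(1) = (8*j + 20*sqrt(2))/(8*j + 32*sqrt(2))
(2) = (u + 4)/u
(3) = (l - 2)/(l - 3)
(4) = (z - 6)/(z + 6*I)
(5) = (b^3 - 7*b^2 - 10*b + 16)/(b^2 - 25)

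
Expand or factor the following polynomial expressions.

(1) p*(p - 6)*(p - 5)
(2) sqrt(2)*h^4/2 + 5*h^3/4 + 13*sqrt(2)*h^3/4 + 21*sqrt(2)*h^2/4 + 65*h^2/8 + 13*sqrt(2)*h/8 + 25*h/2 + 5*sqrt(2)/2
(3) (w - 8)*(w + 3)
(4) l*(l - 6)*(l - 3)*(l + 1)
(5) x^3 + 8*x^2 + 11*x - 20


(1) = p^3 - 11*p^2 + 30*p
(2) = (h/2 + sqrt(2)/2)*(h + 5/2)*(h + 4)*(sqrt(2)*h + 1/2)
(3) = w^2 - 5*w - 24
(4) = l^4 - 8*l^3 + 9*l^2 + 18*l
(5) = (x - 1)*(x + 4)*(x + 5)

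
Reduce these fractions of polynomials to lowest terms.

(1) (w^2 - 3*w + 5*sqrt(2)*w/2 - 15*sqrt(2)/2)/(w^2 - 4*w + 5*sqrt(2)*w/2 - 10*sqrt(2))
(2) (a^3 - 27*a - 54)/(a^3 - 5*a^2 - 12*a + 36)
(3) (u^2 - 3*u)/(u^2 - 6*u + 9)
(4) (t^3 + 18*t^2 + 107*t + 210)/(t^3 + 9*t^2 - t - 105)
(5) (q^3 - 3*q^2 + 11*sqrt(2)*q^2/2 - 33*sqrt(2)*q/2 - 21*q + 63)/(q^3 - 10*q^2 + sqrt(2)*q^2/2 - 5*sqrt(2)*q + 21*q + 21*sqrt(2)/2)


(1) = (4*w - 12)/(4*w - 16)
(2) = (a + 3)/(a - 2)
(3) = u/(u - 3)
(4) = (t + 6)/(t - 3)
(5) = (4*q^2 + 22*sqrt(2)*q - 84)/(4*q^2 + q*(-28 + 2*sqrt(2)) - 14*sqrt(2))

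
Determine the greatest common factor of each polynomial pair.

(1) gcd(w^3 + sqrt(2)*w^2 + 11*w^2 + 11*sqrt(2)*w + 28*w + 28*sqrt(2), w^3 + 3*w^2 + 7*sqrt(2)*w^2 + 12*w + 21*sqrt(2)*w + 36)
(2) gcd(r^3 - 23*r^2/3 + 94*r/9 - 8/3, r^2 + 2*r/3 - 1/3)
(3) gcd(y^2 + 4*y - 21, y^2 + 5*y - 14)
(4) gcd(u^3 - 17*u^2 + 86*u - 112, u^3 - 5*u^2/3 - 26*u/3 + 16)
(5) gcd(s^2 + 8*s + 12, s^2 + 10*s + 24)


(1) = gcd((w + 4)*(w + 7)*(w + sqrt(2)), (w + 3)*(w + sqrt(2))*(w + 6*sqrt(2))) = w + sqrt(2)
(2) = gcd((r - 6)*(r - 4/3)*(r - 1/3), (r - 1/3)*(r + 1)) = r - 1/3
(3) = gcd((y - 3)*(y + 7), (y - 2)*(y + 7)) = y + 7
(4) = u - 2
(5) = s + 6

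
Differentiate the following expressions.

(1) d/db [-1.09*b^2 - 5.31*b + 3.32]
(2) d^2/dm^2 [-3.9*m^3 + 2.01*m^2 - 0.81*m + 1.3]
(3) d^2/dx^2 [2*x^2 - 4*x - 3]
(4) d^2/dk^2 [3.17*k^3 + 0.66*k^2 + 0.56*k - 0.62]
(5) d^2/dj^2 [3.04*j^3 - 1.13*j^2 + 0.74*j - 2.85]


(1) = -2.18*b - 5.31
(2) = 4.02 - 23.4*m
(3) = 4
(4) = 19.02*k + 1.32
(5) = 18.24*j - 2.26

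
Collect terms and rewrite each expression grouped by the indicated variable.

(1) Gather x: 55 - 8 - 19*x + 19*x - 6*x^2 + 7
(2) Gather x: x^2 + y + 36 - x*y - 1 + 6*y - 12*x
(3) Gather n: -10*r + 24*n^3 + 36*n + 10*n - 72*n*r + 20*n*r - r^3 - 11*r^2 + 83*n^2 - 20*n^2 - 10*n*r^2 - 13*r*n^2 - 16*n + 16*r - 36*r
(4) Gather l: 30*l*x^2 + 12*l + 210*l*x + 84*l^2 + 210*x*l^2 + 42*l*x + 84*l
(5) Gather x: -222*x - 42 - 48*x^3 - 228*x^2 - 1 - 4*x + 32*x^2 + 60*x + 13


(1) = 54 - 6*x^2
(2) = x^2 + x*(-y - 12) + 7*y + 35
(3) = 24*n^3 + n^2*(63 - 13*r) + n*(-10*r^2 - 52*r + 30) - r^3 - 11*r^2 - 30*r
(4) = l^2*(210*x + 84) + l*(30*x^2 + 252*x + 96)
(5) = -48*x^3 - 196*x^2 - 166*x - 30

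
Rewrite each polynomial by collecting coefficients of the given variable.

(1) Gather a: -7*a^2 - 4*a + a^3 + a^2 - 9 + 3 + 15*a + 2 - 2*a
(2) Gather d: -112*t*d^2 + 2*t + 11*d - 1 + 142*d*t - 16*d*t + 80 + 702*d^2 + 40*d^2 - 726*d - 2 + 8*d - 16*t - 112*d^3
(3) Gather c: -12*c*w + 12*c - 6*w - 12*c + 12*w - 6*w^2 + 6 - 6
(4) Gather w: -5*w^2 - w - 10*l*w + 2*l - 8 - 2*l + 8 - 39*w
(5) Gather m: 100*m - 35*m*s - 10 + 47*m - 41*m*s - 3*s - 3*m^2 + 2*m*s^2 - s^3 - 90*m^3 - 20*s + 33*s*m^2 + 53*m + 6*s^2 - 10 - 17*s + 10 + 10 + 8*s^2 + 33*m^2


(1) = a^3 - 6*a^2 + 9*a - 4
(2) = -112*d^3 + d^2*(742 - 112*t) + d*(126*t - 707) - 14*t + 77
(3) = -12*c*w - 6*w^2 + 6*w
(4) = -5*w^2 + w*(-10*l - 40)
(5) = -90*m^3 + m^2*(33*s + 30) + m*(2*s^2 - 76*s + 200) - s^3 + 14*s^2 - 40*s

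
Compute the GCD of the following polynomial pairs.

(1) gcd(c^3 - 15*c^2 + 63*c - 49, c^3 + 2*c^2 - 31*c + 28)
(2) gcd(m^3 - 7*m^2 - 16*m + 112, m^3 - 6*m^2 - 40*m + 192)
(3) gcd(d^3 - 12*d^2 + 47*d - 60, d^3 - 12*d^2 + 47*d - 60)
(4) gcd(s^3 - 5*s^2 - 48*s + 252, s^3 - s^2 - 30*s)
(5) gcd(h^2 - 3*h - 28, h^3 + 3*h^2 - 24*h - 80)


(1) = c - 1
(2) = m - 4
(3) = gcd((d - 5)*(d - 4)*(d - 3), (d - 5)*(d - 4)*(d - 3)) = d^3 - 12*d^2 + 47*d - 60
(4) = gcd((s - 6)^2*(s + 7), s*(s - 6)*(s + 5)) = s - 6
(5) = h + 4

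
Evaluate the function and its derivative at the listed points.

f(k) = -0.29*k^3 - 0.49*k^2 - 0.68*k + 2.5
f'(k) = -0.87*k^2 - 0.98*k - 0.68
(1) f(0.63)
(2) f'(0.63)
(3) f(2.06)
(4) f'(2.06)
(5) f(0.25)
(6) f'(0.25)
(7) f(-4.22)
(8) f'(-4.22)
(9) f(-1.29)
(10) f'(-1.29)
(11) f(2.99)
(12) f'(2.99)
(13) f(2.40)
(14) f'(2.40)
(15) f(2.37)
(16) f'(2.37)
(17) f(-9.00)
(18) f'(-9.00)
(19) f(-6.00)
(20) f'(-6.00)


(1) = 1.80
(2) = -1.64
(3) = -3.52
(4) = -6.39
(5) = 2.29
(6) = -0.98
(7) = 18.44
(8) = -12.04
(9) = 3.18
(10) = -0.86
(11) = -11.67
(12) = -11.39
(13) = -5.96
(14) = -8.04
(15) = -5.72
(16) = -7.89
(17) = 180.34
(18) = -62.33
(19) = 51.58
(20) = -26.12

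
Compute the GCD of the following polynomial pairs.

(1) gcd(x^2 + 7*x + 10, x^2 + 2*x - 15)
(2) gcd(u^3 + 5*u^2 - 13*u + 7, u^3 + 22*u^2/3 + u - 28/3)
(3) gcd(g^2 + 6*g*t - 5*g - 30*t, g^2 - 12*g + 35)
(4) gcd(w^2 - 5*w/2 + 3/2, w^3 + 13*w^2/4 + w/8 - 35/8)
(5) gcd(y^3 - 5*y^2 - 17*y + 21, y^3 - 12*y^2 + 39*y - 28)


(1) = x + 5
(2) = gcd((u - 1)^2*(u + 7), (u - 1)*(u + 4/3)*(u + 7)) = u^2 + 6*u - 7
(3) = g - 5
(4) = w - 1
(5) = y^2 - 8*y + 7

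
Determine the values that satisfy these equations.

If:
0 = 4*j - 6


Then:
j = 3/2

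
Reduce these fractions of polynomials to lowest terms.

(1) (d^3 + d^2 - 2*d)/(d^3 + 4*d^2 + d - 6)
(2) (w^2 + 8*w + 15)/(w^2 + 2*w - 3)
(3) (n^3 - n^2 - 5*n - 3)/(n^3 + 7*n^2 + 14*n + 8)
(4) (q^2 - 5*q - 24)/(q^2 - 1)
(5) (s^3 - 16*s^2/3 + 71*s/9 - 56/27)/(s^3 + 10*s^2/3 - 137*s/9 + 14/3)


(1) = d/(d + 3)
(2) = (w + 5)/(w - 1)
(3) = (n^2 - 2*n - 3)/(n^2 + 6*n + 8)
(4) = (q^2 - 5*q - 24)/(q^2 - 1)
(5) = (3*s - 8)/(3*s + 18)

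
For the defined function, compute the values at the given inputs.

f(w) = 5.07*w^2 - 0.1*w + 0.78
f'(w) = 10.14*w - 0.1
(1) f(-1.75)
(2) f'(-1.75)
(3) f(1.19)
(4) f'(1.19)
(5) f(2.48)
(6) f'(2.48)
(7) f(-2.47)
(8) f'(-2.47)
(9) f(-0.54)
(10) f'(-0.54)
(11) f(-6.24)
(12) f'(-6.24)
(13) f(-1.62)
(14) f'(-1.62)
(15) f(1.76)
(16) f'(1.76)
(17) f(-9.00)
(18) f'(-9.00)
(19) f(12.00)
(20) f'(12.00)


(1) = 16.48
(2) = -17.85
(3) = 7.84
(4) = 11.97
(5) = 31.71
(6) = 25.05
(7) = 31.96
(8) = -25.15
(9) = 2.31
(10) = -5.58
(11) = 198.82
(12) = -63.37
(13) = 14.25
(14) = -16.53
(15) = 16.31
(16) = 17.75
(17) = 412.35
(18) = -91.36
(19) = 729.66
(20) = 121.58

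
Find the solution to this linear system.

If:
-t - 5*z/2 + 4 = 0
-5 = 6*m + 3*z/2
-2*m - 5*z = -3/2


Then:
m = -109/108
t = 121/54
z = 19/27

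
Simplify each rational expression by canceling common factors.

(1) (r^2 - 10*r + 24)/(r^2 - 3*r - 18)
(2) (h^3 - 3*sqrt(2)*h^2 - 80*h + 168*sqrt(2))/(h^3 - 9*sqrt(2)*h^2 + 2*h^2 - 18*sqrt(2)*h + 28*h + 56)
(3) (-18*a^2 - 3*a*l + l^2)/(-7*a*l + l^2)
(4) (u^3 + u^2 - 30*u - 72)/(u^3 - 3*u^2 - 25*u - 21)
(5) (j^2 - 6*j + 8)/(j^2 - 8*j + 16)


(1) = (r - 4)/(r + 3)
(2) = (h + 6*sqrt(2))/(h + 2)
(3) = (18*a^2 + 3*a*l - l^2)/(7*a*l - l^2)
(4) = (u^2 - 2*u - 24)/(u^2 - 6*u - 7)
(5) = (j - 2)/(j - 4)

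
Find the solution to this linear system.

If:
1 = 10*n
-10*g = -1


Then:
g = 1/10
n = 1/10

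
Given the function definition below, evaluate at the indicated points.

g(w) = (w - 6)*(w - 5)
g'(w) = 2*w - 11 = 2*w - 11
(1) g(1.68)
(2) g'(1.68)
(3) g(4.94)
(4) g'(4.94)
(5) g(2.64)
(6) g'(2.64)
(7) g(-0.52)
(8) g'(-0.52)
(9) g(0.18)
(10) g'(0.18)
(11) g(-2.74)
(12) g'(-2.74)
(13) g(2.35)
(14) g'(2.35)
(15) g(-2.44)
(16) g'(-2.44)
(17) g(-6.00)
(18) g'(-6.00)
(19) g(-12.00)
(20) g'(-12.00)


(1) = 14.34
(2) = -7.64
(3) = 0.06
(4) = -1.12
(5) = 7.93
(6) = -5.72
(7) = 35.99
(8) = -12.04
(9) = 28.05
(10) = -10.64
(11) = 67.65
(12) = -16.48
(13) = 9.67
(14) = -6.30
(15) = 62.79
(16) = -15.88
(17) = 132.00
(18) = -23.00
(19) = 306.00
(20) = -35.00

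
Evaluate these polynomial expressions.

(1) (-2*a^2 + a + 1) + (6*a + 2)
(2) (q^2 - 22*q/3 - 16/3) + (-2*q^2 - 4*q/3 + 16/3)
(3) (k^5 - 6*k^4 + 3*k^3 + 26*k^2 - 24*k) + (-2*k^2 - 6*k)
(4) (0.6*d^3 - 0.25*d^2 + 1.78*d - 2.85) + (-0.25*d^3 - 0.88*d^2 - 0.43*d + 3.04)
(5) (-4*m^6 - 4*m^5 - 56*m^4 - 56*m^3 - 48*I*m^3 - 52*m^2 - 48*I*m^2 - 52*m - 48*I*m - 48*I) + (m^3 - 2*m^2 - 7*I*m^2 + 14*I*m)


(1) = -2*a^2 + 7*a + 3
(2) = -q^2 - 26*q/3
(3) = k^5 - 6*k^4 + 3*k^3 + 24*k^2 - 30*k
(4) = 0.35*d^3 - 1.13*d^2 + 1.35*d + 0.19
(5) = -4*m^6 - 4*m^5 - 56*m^4 - 55*m^3 - 48*I*m^3 - 54*m^2 - 55*I*m^2 - 52*m - 34*I*m - 48*I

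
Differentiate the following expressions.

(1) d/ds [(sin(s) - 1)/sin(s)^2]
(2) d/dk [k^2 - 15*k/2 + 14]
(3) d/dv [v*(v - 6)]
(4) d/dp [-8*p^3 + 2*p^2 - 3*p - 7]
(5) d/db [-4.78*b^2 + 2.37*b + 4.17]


(1) = (2 - sin(s))*cos(s)/sin(s)^3
(2) = 2*k - 15/2
(3) = 2*v - 6
(4) = -24*p^2 + 4*p - 3
(5) = 2.37 - 9.56*b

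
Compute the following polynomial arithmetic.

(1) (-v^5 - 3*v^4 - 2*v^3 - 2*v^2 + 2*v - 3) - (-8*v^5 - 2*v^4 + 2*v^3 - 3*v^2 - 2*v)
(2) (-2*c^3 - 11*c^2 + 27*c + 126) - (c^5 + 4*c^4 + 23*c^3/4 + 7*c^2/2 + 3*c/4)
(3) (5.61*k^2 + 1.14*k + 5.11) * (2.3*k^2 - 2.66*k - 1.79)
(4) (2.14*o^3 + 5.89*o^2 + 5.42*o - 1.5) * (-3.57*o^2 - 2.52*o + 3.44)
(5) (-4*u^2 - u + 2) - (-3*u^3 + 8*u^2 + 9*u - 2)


(1) = 7*v^5 - v^4 - 4*v^3 + v^2 + 4*v - 3
(2) = -c^5 - 4*c^4 - 31*c^3/4 - 29*c^2/2 + 105*c/4 + 126
(3) = 12.903*k^4 - 12.3006*k^3 - 1.3213*k^2 - 15.6332*k - 9.1469
(4) = -7.6398*o^5 - 26.4201*o^4 - 26.8306*o^3 + 11.9582*o^2 + 22.4248*o - 5.16
(5) = 3*u^3 - 12*u^2 - 10*u + 4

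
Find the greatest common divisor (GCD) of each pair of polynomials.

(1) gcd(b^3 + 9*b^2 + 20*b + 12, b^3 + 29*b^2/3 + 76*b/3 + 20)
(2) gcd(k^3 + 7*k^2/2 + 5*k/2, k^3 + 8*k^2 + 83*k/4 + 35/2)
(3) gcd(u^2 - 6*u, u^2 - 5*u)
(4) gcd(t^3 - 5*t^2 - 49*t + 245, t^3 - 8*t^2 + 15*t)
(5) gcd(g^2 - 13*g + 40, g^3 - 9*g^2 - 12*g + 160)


(1) = b^2 + 8*b + 12
(2) = k + 5/2
(3) = gcd(u*(u - 6), u*(u - 5)) = u
(4) = t - 5
(5) = gcd((g - 8)*(g - 5), (g - 8)*(g - 5)*(g + 4)) = g^2 - 13*g + 40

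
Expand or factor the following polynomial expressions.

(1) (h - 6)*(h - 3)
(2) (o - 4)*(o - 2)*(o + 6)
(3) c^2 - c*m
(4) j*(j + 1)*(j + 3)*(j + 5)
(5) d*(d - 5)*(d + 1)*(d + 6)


(1) = h^2 - 9*h + 18
(2) = o^3 - 28*o + 48
(3) = c*(c - m)
(4) = j^4 + 9*j^3 + 23*j^2 + 15*j
(5) = d^4 + 2*d^3 - 29*d^2 - 30*d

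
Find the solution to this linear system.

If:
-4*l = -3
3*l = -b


Then:
b = -9/4
l = 3/4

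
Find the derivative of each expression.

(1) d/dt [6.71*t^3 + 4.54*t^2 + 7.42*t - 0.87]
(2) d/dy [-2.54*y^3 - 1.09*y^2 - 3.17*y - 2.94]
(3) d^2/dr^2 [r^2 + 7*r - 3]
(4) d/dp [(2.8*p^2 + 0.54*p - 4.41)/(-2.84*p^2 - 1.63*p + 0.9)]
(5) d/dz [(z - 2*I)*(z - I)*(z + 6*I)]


(1) = 20.13*t^2 + 9.08*t + 7.42
(2) = -7.62*y^2 - 2.18*y - 3.17
(3) = 2
(4) = (-3.0304*p^2 - 20.0088*p - 6.7023)/(8.0656*p^4 + 9.2584*p^3 - 2.4551*p^2 - 2.934*p + 0.81)
(5) = 3*z^2 + 6*I*z + 16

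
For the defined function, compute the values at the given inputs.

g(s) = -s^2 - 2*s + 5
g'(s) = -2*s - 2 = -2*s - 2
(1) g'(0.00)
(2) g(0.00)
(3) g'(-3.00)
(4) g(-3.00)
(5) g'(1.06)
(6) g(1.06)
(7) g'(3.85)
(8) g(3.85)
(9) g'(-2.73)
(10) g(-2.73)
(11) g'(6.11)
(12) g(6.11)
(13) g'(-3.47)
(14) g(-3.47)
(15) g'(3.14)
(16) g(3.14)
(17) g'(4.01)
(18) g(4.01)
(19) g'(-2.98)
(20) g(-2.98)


(1) = -2.00
(2) = 5.00
(3) = 4.00
(4) = 2.00
(5) = -4.12
(6) = 1.76
(7) = -9.70
(8) = -17.52
(9) = 3.46
(10) = 3.01
(11) = -14.22
(12) = -44.55
(13) = 4.94
(14) = -0.10
(15) = -8.28
(16) = -11.14
(17) = -10.02
(18) = -19.10
(19) = 3.96
(20) = 2.08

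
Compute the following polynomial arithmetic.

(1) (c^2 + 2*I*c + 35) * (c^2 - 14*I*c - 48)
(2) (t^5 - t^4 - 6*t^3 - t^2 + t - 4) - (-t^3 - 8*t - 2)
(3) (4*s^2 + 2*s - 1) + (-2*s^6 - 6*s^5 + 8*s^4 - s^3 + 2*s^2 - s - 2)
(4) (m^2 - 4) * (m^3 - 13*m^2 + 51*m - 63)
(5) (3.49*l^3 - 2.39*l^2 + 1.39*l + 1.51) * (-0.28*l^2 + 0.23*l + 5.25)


(1) = c^4 - 12*I*c^3 + 15*c^2 - 586*I*c - 1680
(2) = t^5 - t^4 - 5*t^3 - t^2 + 9*t - 2
(3) = -2*s^6 - 6*s^5 + 8*s^4 - s^3 + 6*s^2 + s - 3
(4) = m^5 - 13*m^4 + 47*m^3 - 11*m^2 - 204*m + 252
(5) = -0.9772*l^5 + 1.4719*l^4 + 17.3836*l^3 - 12.6506*l^2 + 7.6448*l + 7.9275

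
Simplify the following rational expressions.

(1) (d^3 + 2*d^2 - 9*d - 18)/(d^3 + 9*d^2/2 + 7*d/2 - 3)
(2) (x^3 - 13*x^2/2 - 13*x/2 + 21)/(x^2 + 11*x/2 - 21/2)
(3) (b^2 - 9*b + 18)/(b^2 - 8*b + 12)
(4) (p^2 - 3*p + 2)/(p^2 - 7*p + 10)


(1) = (2*d - 6)/(2*d - 1)
(2) = (x^2 - 5*x - 14)/(x + 7)
(3) = (b - 3)/(b - 2)
(4) = (p - 1)/(p - 5)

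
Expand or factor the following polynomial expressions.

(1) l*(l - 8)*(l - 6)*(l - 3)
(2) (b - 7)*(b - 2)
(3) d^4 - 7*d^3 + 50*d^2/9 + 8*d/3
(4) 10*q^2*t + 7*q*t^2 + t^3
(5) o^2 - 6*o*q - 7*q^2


(1) = l^4 - 17*l^3 + 90*l^2 - 144*l
(2) = b^2 - 9*b + 14
(3) = d*(d - 6)*(d - 4/3)*(d + 1/3)
(4) = t*(2*q + t)*(5*q + t)
(5) = (o - 7*q)*(o + q)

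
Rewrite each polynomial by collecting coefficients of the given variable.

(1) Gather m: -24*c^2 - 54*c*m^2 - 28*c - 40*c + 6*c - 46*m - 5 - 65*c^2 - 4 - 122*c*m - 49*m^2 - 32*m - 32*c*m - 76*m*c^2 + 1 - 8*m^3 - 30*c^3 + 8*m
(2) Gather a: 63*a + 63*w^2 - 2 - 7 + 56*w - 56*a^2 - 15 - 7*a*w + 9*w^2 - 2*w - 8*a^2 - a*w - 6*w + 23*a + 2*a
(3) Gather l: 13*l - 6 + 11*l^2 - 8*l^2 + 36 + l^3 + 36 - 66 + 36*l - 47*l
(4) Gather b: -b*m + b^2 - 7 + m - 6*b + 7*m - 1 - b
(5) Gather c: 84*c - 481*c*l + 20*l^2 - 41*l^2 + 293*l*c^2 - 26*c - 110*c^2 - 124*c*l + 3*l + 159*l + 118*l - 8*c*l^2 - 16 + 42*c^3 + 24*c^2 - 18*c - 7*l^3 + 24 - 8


(1) = -30*c^3 - 89*c^2 - 62*c - 8*m^3 + m^2*(-54*c - 49) + m*(-76*c^2 - 154*c - 70) - 8
(2) = -64*a^2 + a*(88 - 8*w) + 72*w^2 + 48*w - 24
(3) = l^3 + 3*l^2 + 2*l
(4) = b^2 + b*(-m - 7) + 8*m - 8
(5) = 42*c^3 + c^2*(293*l - 86) + c*(-8*l^2 - 605*l + 40) - 7*l^3 - 21*l^2 + 280*l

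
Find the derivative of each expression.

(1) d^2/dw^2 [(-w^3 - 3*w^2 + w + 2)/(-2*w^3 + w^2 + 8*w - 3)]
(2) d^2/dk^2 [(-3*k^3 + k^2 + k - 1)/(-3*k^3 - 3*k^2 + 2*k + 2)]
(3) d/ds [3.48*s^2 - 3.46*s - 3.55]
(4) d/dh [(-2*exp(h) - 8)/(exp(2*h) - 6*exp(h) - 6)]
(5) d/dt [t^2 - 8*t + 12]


(1) = 2*(14*w^6 + 36*w^5 + 66*w^4 - 68*w^3 + 81*w^2 + 6*w - 131)/(8*w^9 - 12*w^8 - 90*w^7 + 131*w^6 + 324*w^5 - 471*w^4 - 314*w^3 + 549*w^2 - 216*w + 27)
(2) = 2*(-36*k^6 + 27*k^5 + 117*k^4 + 39*k^3 - 9*k^2 + 18*k + 10)/(27*k^9 + 81*k^8 + 27*k^7 - 135*k^6 - 126*k^5 + 54*k^4 + 100*k^3 + 12*k^2 - 24*k - 8)
(3) = 6.96*s - 3.46
(4) = 2*(2*(exp(h) - 3)*(exp(h) + 4) - exp(2*h) + 6*exp(h) + 6)*exp(h)/(-exp(2*h) + 6*exp(h) + 6)^2
(5) = 2*t - 8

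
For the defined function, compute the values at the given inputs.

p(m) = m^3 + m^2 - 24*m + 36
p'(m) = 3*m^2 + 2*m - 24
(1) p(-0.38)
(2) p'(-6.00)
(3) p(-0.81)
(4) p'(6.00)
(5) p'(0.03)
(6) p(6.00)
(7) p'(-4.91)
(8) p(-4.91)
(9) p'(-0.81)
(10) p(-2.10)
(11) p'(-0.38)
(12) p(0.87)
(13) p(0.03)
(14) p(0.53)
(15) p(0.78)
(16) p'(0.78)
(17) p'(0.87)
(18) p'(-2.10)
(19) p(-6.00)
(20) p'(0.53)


(1) = 45.21
(2) = 72.00
(3) = 55.56
(4) = 96.00
(5) = -23.94
(6) = 144.00
(7) = 38.50
(8) = 59.58
(9) = -23.65
(10) = 81.55
(11) = -24.33
(12) = 16.54
(13) = 35.28
(14) = 23.71
(15) = 18.36
(16) = -20.61
(17) = -19.99
(18) = -14.97
(19) = 0.00
(20) = -22.10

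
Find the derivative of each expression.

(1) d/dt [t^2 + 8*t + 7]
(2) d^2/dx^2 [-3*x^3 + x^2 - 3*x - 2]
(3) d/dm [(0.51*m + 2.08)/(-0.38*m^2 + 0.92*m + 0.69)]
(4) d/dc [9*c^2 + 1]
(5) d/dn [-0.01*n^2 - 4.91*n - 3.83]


(1) = 2*t + 8
(2) = 2 - 18*x
(3) = (0.1938*m^2 + 1.5808*m - 1.5617)/(0.1444*m^4 - 0.6992*m^3 + 0.322*m^2 + 1.2696*m + 0.4761)
(4) = 18*c
(5) = -0.02*n - 4.91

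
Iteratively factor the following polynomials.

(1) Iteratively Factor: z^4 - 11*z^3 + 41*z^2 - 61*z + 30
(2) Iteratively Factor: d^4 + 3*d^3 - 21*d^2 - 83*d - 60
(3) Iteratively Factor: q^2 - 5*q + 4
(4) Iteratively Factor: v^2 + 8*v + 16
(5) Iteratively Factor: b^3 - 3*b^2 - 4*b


(1) = (z - 2)*(z^3 - 9*z^2 + 23*z - 15) = (z - 2)*(z - 1)*(z^2 - 8*z + 15) = (z - 5)*(z - 2)*(z - 1)*(z - 3)
(2) = (d + 3)*(d^3 - 21*d - 20) = (d + 3)*(d + 4)*(d^2 - 4*d - 5) = (d - 5)*(d + 3)*(d + 4)*(d + 1)
(3) = (q - 1)*(q - 4)
(4) = (v + 4)*(v + 4)
(5) = (b)*(b^2 - 3*b - 4) = b*(b + 1)*(b - 4)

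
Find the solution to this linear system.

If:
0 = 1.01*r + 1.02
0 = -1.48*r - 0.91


Then:
No Solution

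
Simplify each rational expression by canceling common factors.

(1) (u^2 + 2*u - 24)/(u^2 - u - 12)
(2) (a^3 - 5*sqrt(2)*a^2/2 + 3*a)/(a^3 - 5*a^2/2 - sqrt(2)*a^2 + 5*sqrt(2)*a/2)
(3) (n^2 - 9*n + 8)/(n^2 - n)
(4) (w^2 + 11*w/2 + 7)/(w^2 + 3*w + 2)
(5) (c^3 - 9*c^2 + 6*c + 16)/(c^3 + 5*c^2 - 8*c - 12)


(1) = (u + 6)/(u + 3)
(2) = (4*a - 6*sqrt(2))/(4*a - 10)
(3) = (n - 8)/n
(4) = (2*w + 7)/(2*w + 2)
(5) = (c - 8)/(c + 6)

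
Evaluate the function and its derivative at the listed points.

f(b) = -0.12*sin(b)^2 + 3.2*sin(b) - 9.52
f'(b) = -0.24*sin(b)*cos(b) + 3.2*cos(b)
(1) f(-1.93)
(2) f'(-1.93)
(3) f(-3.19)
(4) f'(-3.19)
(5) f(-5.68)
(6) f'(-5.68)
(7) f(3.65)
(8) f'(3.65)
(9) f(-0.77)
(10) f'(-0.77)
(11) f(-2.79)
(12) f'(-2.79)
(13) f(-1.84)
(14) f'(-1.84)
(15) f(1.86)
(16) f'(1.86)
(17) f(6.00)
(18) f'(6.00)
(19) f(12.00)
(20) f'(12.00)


(1) = -12.62
(2) = -1.20
(3) = -9.37
(4) = -3.18
(5) = -7.74
(6) = 2.52
(7) = -11.11
(8) = -2.90
(9) = -11.81
(10) = 2.42
(11) = -10.64
(12) = -3.08
(13) = -12.72
(14) = -0.91
(15) = -6.56
(16) = -0.85
(17) = -10.42
(18) = 3.14
(19) = -11.27
(20) = 2.81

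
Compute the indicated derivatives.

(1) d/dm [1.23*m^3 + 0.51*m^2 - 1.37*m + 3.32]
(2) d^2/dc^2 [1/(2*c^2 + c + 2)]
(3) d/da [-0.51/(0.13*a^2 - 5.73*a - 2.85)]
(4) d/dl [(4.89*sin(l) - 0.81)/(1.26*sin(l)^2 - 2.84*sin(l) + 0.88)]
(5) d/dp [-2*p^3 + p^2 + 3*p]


(1) = 3.69*m^2 + 1.02*m - 1.37
(2) = 2*(-4*c^2 - 2*c + (4*c + 1)^2 - 4)/(2*c^2 + c + 2)^3
(3) = (0.1326*a - 2.9223)/(-0.13*a^2 + 5.73*a + 2.85)^2
(4) = (-6.1614*sin(l)^2 + 2.0412*sin(l) + 2.0028)*cos(l)/(1.5876*sin(l)^4 - 7.1568*sin(l)^3 + 10.2832*sin(l)^2 - 4.9984*sin(l) + 0.7744)
(5) = -6*p^2 + 2*p + 3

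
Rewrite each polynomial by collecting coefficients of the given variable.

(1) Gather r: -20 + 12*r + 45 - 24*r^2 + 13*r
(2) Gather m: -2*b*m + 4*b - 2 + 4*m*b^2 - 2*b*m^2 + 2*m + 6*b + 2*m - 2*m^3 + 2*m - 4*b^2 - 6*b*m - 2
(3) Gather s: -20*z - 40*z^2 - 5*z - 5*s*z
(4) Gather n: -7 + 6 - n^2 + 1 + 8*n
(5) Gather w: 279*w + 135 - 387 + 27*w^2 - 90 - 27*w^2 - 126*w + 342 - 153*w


(1) = -24*r^2 + 25*r + 25
(2) = -4*b^2 - 2*b*m^2 + 10*b - 2*m^3 + m*(4*b^2 - 8*b + 6) - 4
(3) = -5*s*z - 40*z^2 - 25*z
(4) = -n^2 + 8*n
(5) = 0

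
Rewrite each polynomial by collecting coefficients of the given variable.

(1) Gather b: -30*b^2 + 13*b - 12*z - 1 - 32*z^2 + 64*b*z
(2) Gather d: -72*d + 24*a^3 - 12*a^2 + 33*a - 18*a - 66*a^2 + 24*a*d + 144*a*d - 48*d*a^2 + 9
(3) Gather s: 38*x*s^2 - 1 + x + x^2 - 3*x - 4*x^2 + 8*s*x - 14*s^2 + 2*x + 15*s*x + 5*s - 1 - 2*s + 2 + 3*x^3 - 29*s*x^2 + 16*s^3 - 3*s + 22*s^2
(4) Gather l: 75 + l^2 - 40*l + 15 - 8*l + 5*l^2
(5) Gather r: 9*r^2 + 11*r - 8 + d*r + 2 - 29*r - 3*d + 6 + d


(1) = -30*b^2 + b*(64*z + 13) - 32*z^2 - 12*z - 1
(2) = 24*a^3 - 78*a^2 + 15*a + d*(-48*a^2 + 168*a - 72) + 9
(3) = 16*s^3 + s^2*(38*x + 8) + s*(-29*x^2 + 23*x) + 3*x^3 - 3*x^2
(4) = 6*l^2 - 48*l + 90
(5) = -2*d + 9*r^2 + r*(d - 18)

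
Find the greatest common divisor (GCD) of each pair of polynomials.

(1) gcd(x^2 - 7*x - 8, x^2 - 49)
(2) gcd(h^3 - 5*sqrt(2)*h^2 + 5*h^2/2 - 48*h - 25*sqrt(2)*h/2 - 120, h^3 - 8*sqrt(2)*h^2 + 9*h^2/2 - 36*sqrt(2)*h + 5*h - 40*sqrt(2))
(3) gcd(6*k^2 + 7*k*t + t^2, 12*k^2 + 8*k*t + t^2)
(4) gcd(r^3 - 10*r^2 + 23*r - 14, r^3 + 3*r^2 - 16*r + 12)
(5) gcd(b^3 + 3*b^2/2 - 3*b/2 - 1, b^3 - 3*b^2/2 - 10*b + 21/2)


(1) = gcd((x - 8)*(x + 1), (x - 7)*(x + 7)) = 1
(2) = gcd((h + 5/2)*(h - 8*sqrt(2))*(h + 3*sqrt(2)), (h + 2)*(h + 5/2)*(h - 8*sqrt(2))) = h^2 + h*(5/2 - 8*sqrt(2)) - 20*sqrt(2)
(3) = 6*k + t
(4) = gcd((r - 7)*(r - 2)*(r - 1), (r - 2)*(r - 1)*(r + 6)) = r^2 - 3*r + 2
(5) = gcd((b - 1)*(b + 1/2)*(b + 2), (b - 7/2)*(b - 1)*(b + 3)) = b - 1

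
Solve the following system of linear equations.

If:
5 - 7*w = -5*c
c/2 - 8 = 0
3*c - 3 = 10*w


Then:
No Solution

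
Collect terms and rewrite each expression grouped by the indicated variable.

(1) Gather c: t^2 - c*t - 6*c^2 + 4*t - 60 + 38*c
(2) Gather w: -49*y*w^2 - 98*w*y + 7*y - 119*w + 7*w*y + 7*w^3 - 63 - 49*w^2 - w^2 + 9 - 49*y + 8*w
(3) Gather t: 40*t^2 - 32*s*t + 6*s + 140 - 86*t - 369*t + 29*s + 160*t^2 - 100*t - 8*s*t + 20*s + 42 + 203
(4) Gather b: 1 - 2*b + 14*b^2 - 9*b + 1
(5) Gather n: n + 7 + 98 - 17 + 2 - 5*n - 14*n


(1) = -6*c^2 + c*(38 - t) + t^2 + 4*t - 60
(2) = 7*w^3 + w^2*(-49*y - 50) + w*(-91*y - 111) - 42*y - 54
(3) = 55*s + 200*t^2 + t*(-40*s - 555) + 385
(4) = 14*b^2 - 11*b + 2
(5) = 90 - 18*n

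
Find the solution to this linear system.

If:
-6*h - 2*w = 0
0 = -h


Then:
h = 0
w = 0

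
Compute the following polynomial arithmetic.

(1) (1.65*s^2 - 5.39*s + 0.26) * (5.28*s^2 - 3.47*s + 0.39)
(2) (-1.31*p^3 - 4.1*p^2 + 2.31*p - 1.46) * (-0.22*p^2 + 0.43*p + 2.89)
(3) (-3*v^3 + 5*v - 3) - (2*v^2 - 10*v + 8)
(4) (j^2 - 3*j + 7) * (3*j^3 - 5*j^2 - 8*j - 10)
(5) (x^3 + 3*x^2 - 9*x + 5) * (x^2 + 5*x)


(1) = 8.712*s^4 - 34.1847*s^3 + 20.7196*s^2 - 3.0043*s + 0.1014
(2) = 0.2882*p^5 + 0.3387*p^4 - 6.0571*p^3 - 10.5345*p^2 + 6.0481*p - 4.2194
(3) = -3*v^3 - 2*v^2 + 15*v - 11
(4) = 3*j^5 - 14*j^4 + 28*j^3 - 21*j^2 - 26*j - 70
(5) = x^5 + 8*x^4 + 6*x^3 - 40*x^2 + 25*x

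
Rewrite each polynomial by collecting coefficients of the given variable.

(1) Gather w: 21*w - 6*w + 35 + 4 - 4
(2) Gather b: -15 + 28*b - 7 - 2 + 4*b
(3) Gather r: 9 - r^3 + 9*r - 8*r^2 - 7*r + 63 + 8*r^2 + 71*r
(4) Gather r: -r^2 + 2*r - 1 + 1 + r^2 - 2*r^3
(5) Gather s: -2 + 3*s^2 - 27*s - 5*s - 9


(1) = 15*w + 35
(2) = 32*b - 24
(3) = -r^3 + 73*r + 72
(4) = -2*r^3 + 2*r
(5) = 3*s^2 - 32*s - 11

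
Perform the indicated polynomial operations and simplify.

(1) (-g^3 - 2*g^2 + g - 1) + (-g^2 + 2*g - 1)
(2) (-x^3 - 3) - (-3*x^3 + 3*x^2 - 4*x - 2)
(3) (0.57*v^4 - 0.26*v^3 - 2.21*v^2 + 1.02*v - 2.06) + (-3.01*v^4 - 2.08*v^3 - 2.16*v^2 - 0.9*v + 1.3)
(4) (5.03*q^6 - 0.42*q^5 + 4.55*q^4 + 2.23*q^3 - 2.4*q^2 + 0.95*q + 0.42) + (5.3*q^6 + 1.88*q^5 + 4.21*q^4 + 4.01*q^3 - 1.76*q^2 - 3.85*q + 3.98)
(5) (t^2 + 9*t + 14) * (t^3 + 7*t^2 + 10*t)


(1) = -g^3 - 3*g^2 + 3*g - 2
(2) = 2*x^3 - 3*x^2 + 4*x - 1
(3) = -2.44*v^4 - 2.34*v^3 - 4.37*v^2 + 0.12*v - 0.76
(4) = 10.33*q^6 + 1.46*q^5 + 8.76*q^4 + 6.24*q^3 - 4.16*q^2 - 2.9*q + 4.4
(5) = t^5 + 16*t^4 + 87*t^3 + 188*t^2 + 140*t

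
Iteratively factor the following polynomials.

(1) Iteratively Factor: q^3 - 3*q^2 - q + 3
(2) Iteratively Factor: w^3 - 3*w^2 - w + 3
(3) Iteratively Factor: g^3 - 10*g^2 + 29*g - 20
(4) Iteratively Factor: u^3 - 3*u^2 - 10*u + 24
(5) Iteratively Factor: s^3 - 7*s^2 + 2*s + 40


(1) = (q - 1)*(q^2 - 2*q - 3) = (q - 3)*(q - 1)*(q + 1)
(2) = (w - 1)*(w^2 - 2*w - 3) = (w - 1)*(w + 1)*(w - 3)
(3) = (g - 1)*(g^2 - 9*g + 20) = (g - 5)*(g - 1)*(g - 4)
(4) = (u - 2)*(u^2 - u - 12) = (u - 2)*(u + 3)*(u - 4)
(5) = (s - 4)*(s^2 - 3*s - 10) = (s - 5)*(s - 4)*(s + 2)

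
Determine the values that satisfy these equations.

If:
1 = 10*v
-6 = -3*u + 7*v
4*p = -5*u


Then:
p = -67/24
u = 67/30
v = 1/10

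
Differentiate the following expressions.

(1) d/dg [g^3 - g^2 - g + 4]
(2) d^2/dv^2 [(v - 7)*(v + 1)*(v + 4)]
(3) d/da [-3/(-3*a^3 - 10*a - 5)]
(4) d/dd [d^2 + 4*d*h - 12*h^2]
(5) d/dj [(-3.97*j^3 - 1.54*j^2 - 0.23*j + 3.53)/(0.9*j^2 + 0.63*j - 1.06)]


(1) = 3*g^2 - 2*g - 1
(2) = 6*v - 4
(3) = 3*(-9*a^2 - 10)/(3*a^3 + 10*a + 5)^2
(4) = 2*d + 4*h
(5) = (-3.573*j^4 - 5.0022*j^3 + 11.8614*j^2 - 3.0892*j - 1.9801)/(0.81*j^4 + 1.134*j^3 - 1.5111*j^2 - 1.3356*j + 1.1236)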